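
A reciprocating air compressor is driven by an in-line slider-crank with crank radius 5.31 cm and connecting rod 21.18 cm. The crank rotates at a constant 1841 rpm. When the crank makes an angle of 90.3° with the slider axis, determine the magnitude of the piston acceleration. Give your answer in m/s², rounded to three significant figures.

ω = 2π·1841/60 = 192.8 rad/s
x(θ) = r cosθ + √(L² − r² sin²θ); with ω constant, a = ω²·d²x/dθ².
d²x/dθ² = −r cosθ − r²(cos2θ)/√u − r⁴ sin²2θ/(4u^{3/2}),  u = L² − r² sin²θ = 0.0420397 m².
Substituting r = 0.0531 m, L = 0.2118 m, θ = 90.3°: d²x/dθ² = +0.014029 m.
a = ω²·d²x/dθ² = (192.8)²·(+0.014029) = +521.43 m/s²;  |a| = 521.43 m/s².

521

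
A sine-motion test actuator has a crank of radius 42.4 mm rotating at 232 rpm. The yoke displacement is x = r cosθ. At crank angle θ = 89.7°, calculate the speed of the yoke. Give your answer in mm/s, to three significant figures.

ω = 24.29 rad/s (from 232 rpm).
x = r cosθ ⇒ ẋ = −rω sinθ.
|v| = rω|sinθ| = 0.0424·24.29·|sin 89.7°| = 1.0301 m/s = 1030.1 mm/s.

1030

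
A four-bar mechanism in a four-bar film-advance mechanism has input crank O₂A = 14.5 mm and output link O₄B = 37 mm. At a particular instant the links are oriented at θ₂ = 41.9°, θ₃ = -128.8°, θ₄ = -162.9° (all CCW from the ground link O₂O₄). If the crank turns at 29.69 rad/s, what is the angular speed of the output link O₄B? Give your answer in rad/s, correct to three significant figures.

3.35

ω₂ = 29.69 rad/s
Differentiating the loop-closure r₂e^{iθ₂}+r₃e^{iθ₃}=r₁+r₄e^{iθ₄} gives r₂ω₂e^{iθ₂}+r₃ω₃e^{iθ₃}=r₄ω₄e^{iθ₄}.
Eliminating the other unknown: ω₄ = r₂ω₂ sin(θ₂−θ₃) / [r₄ sin(θ₄−θ₃)].
Numerator sine = +0.16160; denominator sine = -0.56064.
Result = 0.0145·29.69·(+0.16160) / (0.037·(-0.56064)) = -3.3539 rad/s; magnitude 3.3539 rad/s.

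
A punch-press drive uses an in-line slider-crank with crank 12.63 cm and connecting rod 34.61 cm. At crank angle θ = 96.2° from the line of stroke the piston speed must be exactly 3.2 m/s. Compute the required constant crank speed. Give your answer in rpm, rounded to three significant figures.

254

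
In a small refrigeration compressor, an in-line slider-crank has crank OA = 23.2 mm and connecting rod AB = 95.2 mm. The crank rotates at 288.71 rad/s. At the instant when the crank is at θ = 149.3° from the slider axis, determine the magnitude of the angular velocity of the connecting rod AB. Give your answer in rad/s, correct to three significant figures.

ω = 288.7 rad/s
The rod makes angle φ with the slider axis where L sinφ = r sinθ; differentiating, L cosφ·φ̇ = r ω cosθ.
L cosφ = √(L² − r² sin²θ) = 0.09446 m.
|ω_rod| = r ω |cosθ| / √(L² − r² sin²θ) = 0.0232·288.7·0.85985/0.09446 = 60.971 rad/s.

61.0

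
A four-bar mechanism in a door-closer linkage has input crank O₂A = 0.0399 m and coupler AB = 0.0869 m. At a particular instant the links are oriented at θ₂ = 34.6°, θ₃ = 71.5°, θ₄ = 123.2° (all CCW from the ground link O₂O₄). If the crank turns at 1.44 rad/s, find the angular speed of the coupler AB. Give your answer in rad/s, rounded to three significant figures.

0.842

ω₂ = 1.44 rad/s
Differentiating the loop-closure r₂e^{iθ₂}+r₃e^{iθ₃}=r₁+r₄e^{iθ₄} gives r₂ω₂e^{iθ₂}+r₃ω₃e^{iθ₃}=r₄ω₄e^{iθ₄}.
Eliminating the other unknown: ω₃ = r₂ω₂ sin(θ₄−θ₂) / [r₃ sin(θ₃−θ₄)].
Numerator sine = +0.99970; denominator sine = -0.78478.
Result = 0.0399·1.44·(+0.99970) / (0.0869·(-0.78478)) = -0.84225 rad/s; magnitude 0.84225 rad/s.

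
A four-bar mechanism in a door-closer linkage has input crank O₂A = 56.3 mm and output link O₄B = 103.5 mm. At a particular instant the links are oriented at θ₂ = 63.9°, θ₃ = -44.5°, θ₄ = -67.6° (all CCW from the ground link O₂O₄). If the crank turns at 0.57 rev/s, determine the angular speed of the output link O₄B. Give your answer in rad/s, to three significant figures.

4.71

ω₂ = 3.581 rad/s (from 0.57 rev/s).
Differentiating the loop-closure r₂e^{iθ₂}+r₃e^{iθ₃}=r₁+r₄e^{iθ₄} gives r₂ω₂e^{iθ₂}+r₃ω₃e^{iθ₃}=r₄ω₄e^{iθ₄}.
Eliminating the other unknown: ω₄ = r₂ω₂ sin(θ₂−θ₃) / [r₄ sin(θ₄−θ₃)].
Numerator sine = +0.94888; denominator sine = -0.39234.
Result = 0.0563·3.581·(+0.94888) / (0.1035·(-0.39234)) = -4.7116 rad/s; magnitude 4.7116 rad/s.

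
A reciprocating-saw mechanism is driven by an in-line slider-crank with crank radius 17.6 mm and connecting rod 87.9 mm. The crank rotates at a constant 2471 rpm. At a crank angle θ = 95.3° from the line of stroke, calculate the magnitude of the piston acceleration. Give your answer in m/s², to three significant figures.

345

ω = 2π·2471/60 = 258.8 rad/s
x(θ) = r cosθ + √(L² − r² sin²θ); with ω constant, a = ω²·d²x/dθ².
d²x/dθ² = −r cosθ − r²(cos2θ)/√u − r⁴ sin²2θ/(4u^{3/2}),  u = L² − r² sin²θ = 0.00741929 m².
Substituting r = 0.0176 m, L = 0.0879 m, θ = 95.3°: d²x/dθ² = +0.0051593 m.
a = ω²·d²x/dθ² = (258.8)²·(+0.0051593) = +345.46 m/s²;  |a| = 345.46 m/s².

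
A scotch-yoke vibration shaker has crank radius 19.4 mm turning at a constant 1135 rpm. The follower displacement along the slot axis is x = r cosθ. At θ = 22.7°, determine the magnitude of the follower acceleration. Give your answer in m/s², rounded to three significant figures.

253

ω = 118.9 rad/s (from 1135 rpm).
x = r cosθ ⇒ ẍ = −rω² cosθ (ω constant).
|a| = rω²|cosθ| = 0.0194·(118.9)²·|cos 22.7°| = 252.83 m/s².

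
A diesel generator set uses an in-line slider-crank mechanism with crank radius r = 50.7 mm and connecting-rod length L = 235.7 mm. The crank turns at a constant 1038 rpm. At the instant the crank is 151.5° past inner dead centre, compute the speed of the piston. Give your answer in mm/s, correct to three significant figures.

2130

ω = 2π·1038/60 = 108.7 rad/s
For an in-line slider-crank, x = r cosθ + √(L² − r² sin²θ), so v = −rω sinθ·[1 + r cosθ/√(L² − r² sin²θ)].
With r = 0.0507 m, L = 0.2357 m, θ = 151.5°: √(L² − r² sin²θ) = 0.23446 m.
v = −0.0507·108.7·0.47716·[1 + 0.0507·-0.87882/0.23446] = -2.1299 m/s.
|v| = 2.1299 m/s = 2129.9 mm/s.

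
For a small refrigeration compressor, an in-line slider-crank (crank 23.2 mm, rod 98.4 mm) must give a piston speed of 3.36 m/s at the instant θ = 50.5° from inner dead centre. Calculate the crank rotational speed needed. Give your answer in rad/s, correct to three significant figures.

For an in-line slider-crank, |v_piston| = rω|sinθ|·[1 + r cosθ/√(L² − r² sin²θ)].
With r = 0.0232 m, L = 0.0984 m, θ = 50.5°: the bracketed kinematic factor |dx/dθ| = 0.020632 m.
ω = v/|dx/dθ| = 3.36/0.020632 = 162.85 rad/s.

163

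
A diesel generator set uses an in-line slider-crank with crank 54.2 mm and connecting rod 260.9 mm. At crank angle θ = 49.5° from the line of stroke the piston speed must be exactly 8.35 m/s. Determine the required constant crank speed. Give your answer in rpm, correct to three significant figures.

1700

For an in-line slider-crank, |v_piston| = rω|sinθ|·[1 + r cosθ/√(L² − r² sin²θ)].
With r = 0.0542 m, L = 0.2609 m, θ = 49.5°: the bracketed kinematic factor |dx/dθ| = 0.046845 m.
ω = v/|dx/dθ| = 8.35/0.046845 = 178.25 rad/s.
N = 60ω/(2π) = 1702.1 rpm.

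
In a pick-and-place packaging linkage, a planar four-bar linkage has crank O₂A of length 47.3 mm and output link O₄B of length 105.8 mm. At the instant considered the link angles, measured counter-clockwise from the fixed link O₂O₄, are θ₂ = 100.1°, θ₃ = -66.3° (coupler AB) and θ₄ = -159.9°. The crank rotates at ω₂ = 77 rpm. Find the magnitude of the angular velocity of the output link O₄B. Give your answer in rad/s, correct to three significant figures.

ω₂ = 8.063 rad/s (from 77 rpm).
Differentiating the loop-closure r₂e^{iθ₂}+r₃e^{iθ₃}=r₁+r₄e^{iθ₄} gives r₂ω₂e^{iθ₂}+r₃ω₃e^{iθ₃}=r₄ω₄e^{iθ₄}.
Eliminating the other unknown: ω₄ = r₂ω₂ sin(θ₂−θ₃) / [r₄ sin(θ₄−θ₃)].
Numerator sine = +0.23514; denominator sine = -0.99803.
Result = 0.0473·8.063·(+0.23514) / (0.1058·(-0.99803)) = -0.84934 rad/s; magnitude 0.84934 rad/s.

0.849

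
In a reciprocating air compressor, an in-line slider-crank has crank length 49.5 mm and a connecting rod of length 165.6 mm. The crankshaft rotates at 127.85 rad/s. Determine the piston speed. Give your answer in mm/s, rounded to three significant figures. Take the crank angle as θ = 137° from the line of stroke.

3350

ω = 127.8 rad/s
For an in-line slider-crank, x = r cosθ + √(L² − r² sin²θ), so v = −rω sinθ·[1 + r cosθ/√(L² − r² sin²θ)].
With r = 0.0495 m, L = 0.1656 m, θ = 137°: √(L² − r² sin²θ) = 0.16212 m.
v = −0.0495·127.8·0.68200·[1 + 0.0495·-0.73135/0.16212] = -3.3523 m/s.
|v| = 3.3523 m/s = 3352.3 mm/s.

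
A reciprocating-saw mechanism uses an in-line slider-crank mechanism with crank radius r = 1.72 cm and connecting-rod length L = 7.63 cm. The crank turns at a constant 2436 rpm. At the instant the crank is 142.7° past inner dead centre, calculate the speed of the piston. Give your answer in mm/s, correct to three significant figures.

2180

ω = 2π·2436/60 = 255.1 rad/s
For an in-line slider-crank, x = r cosθ + √(L² − r² sin²θ), so v = −rω sinθ·[1 + r cosθ/√(L² − r² sin²θ)].
With r = 0.0172 m, L = 0.0763 m, θ = 142.7°: √(L² − r² sin²θ) = 0.075585 m.
v = −0.0172·255.1·0.60599·[1 + 0.0172·-0.79547/0.075585] = -2.1776 m/s.
|v| = 2.1776 m/s = 2177.6 mm/s.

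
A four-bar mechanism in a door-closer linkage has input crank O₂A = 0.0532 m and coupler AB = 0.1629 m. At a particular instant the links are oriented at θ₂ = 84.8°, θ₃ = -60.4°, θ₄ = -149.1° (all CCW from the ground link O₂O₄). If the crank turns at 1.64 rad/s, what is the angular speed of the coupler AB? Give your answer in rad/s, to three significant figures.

0.433

ω₂ = 1.64 rad/s
Differentiating the loop-closure r₂e^{iθ₂}+r₃e^{iθ₃}=r₁+r₄e^{iθ₄} gives r₂ω₂e^{iθ₂}+r₃ω₃e^{iθ₃}=r₄ω₄e^{iθ₄}.
Eliminating the other unknown: ω₃ = r₂ω₂ sin(θ₄−θ₂) / [r₃ sin(θ₃−θ₄)].
Numerator sine = +0.80799; denominator sine = +0.99974.
Result = 0.0532·1.64·(+0.80799) / (0.1629·(+0.99974)) = +0.43286 rad/s; magnitude 0.43286 rad/s.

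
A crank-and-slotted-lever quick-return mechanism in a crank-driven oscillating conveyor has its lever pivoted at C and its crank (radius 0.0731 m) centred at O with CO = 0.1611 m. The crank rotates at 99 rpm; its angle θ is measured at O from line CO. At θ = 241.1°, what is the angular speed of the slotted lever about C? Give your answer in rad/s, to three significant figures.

ω = 10.37 rad/s (from 99 rpm).
Crank pin A relative to C: A = (d + r cosθ, r sinθ); lever angle φ = atan2(r sinθ, d + r cosθ).
Differentiating tanφ: φ̇ = rω(d cosθ + r)/(d² + r² + 2dr cosθ).
d² + r² + 2dr cosθ = |CA|² = 0.0199142 m²;  d cosθ + r = -0.0047568 m.
|ω_lever| = |0.0731·10.37·-0.0047568| / 0.0199142 = 0.18102 rad/s.

0.181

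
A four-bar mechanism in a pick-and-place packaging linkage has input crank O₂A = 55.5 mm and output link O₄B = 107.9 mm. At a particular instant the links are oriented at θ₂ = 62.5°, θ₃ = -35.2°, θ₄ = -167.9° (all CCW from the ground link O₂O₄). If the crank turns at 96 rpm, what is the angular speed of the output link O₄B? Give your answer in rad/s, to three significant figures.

6.97

ω₂ = 10.05 rad/s (from 96 rpm).
Differentiating the loop-closure r₂e^{iθ₂}+r₃e^{iθ₃}=r₁+r₄e^{iθ₄} gives r₂ω₂e^{iθ₂}+r₃ω₃e^{iθ₃}=r₄ω₄e^{iθ₄}.
Eliminating the other unknown: ω₄ = r₂ω₂ sin(θ₂−θ₃) / [r₄ sin(θ₄−θ₃)].
Numerator sine = +0.99098; denominator sine = -0.73491.
Result = 0.0555·10.05·(+0.99098) / (0.1079·(-0.73491)) = -6.9727 rad/s; magnitude 6.9727 rad/s.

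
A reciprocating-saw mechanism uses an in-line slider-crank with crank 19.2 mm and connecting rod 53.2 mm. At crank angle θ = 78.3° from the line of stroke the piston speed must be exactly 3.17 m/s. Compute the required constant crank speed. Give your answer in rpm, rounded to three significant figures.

For an in-line slider-crank, |v_piston| = rω|sinθ|·[1 + r cosθ/√(L² − r² sin²θ)].
With r = 0.0192 m, L = 0.0532 m, θ = 78.3°: the bracketed kinematic factor |dx/dθ| = 0.020272 m.
ω = v/|dx/dθ| = 3.17/0.020272 = 156.37 rad/s.
N = 60ω/(2π) = 1493.3 rpm.

1490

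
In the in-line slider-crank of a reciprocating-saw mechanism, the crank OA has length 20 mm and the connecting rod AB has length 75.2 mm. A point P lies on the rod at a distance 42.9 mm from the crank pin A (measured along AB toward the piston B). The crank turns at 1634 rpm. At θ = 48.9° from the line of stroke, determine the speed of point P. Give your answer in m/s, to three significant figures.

3.00

ω = 171.1 rad/s.  Crank-pin speed |V_A| = rω = 3.4222 m/s, perpendicular to OA.
Rod angle: sinφ = −(r/L) sinθ ⇒ φ = -11.561°; ω_rod = −rω cosθ/√(L²−r²sin²θ) = -30.536 rad/s.
V_P = V_A + ω_rod × AP, with AP = 0.0429 m along the rod.
Components: V_Px = −rω sinθ − a·ω_rod·sinφ = -2.8414 m/s;  V_Py = rω cosθ + a·ω_rod·cosφ = +0.96629 m/s.
|V_P| = √(V_Px² + V_Py²) = 3.0012 m/s.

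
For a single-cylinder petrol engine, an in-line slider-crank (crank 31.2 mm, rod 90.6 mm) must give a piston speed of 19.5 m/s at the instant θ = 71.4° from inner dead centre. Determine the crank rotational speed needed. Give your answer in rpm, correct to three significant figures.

For an in-line slider-crank, |v_piston| = rω|sinθ|·[1 + r cosθ/√(L² − r² sin²θ)].
With r = 0.0312 m, L = 0.0906 m, θ = 71.4°: the bracketed kinematic factor |dx/dθ| = 0.033007 m.
ω = v/|dx/dθ| = 19.5/0.033007 = 590.79 rad/s.
N = 60ω/(2π) = 5641.6 rpm.

5640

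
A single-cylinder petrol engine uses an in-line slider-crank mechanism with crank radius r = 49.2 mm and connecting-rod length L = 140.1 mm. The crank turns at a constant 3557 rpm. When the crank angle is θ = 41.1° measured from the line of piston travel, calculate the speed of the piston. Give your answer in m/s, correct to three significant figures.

ω = 2π·3557/60 = 372.5 rad/s
For an in-line slider-crank, x = r cosθ + √(L² − r² sin²θ), so v = −rω sinθ·[1 + r cosθ/√(L² − r² sin²θ)].
With r = 0.0492 m, L = 0.1401 m, θ = 41.1°: √(L² − r² sin²θ) = 0.13632 m.
v = −0.0492·372.5·0.65738·[1 + 0.0492·0.75356/0.13632] = -15.324 m/s.
|v| = 15.324 m/s.

15.3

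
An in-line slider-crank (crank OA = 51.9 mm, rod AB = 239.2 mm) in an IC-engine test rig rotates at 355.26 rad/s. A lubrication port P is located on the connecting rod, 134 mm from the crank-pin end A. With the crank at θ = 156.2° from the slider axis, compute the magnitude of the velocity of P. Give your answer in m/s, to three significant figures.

9.94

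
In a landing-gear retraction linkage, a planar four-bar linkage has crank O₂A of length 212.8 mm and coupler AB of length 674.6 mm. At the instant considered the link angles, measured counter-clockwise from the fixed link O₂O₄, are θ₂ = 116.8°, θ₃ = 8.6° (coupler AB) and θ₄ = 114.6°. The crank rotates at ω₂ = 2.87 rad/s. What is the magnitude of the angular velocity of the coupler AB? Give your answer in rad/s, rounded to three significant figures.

ω₂ = 2.87 rad/s
Differentiating the loop-closure r₂e^{iθ₂}+r₃e^{iθ₃}=r₁+r₄e^{iθ₄} gives r₂ω₂e^{iθ₂}+r₃ω₃e^{iθ₃}=r₄ω₄e^{iθ₄}.
Eliminating the other unknown: ω₃ = r₂ω₂ sin(θ₄−θ₂) / [r₃ sin(θ₃−θ₄)].
Numerator sine = -0.03839; denominator sine = -0.96126.
Result = 0.2128·2.87·(-0.03839) / (0.6746·(-0.96126)) = +0.036154 rad/s; magnitude 0.036154 rad/s.

0.0362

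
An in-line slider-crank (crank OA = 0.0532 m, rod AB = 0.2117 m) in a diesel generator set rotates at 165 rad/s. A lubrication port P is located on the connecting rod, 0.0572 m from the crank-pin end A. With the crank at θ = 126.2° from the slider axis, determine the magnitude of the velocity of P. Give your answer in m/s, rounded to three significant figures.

7.78

ω = 165 rad/s.  Crank-pin speed |V_A| = rω = 8.778 m/s, perpendicular to OA.
Rod angle: sinφ = −(r/L) sinθ ⇒ φ = -11.700°; ω_rod = −rω cosθ/√(L²−r²sin²θ) = +25.009 rad/s.
V_P = V_A + ω_rod × AP, with AP = 0.0572 m along the rod.
Components: V_Px = −rω sinθ − a·ω_rod·sinφ = -6.7934 m/s;  V_Py = rω cosθ + a·ω_rod·cosφ = -3.7836 m/s.
|V_P| = √(V_Px² + V_Py²) = 7.776 m/s.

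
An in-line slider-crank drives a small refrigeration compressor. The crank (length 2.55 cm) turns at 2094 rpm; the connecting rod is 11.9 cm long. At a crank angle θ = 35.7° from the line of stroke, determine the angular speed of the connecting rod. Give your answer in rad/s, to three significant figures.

ω = 219.3 rad/s (converted from 2094 rpm).
The rod makes angle φ with the slider axis where L sinφ = r sinθ; differentiating, L cosφ·φ̇ = r ω cosθ.
L cosφ = √(L² − r² sin²θ) = 0.11807 m.
|ω_rod| = r ω |cosθ| / √(L² − r² sin²θ) = 0.0255·219.3·0.81208/0.11807 = 38.461 rad/s.

38.5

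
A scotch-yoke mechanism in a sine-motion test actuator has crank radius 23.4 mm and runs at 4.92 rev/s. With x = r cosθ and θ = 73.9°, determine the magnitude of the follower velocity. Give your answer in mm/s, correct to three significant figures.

695

ω = 30.91 rad/s (from 4.92 rev/s).
x = r cosθ ⇒ ẋ = −rω sinθ.
|v| = rω|sinθ| = 0.0234·30.91·|sin 73.9°| = 0.695 m/s = 695 mm/s.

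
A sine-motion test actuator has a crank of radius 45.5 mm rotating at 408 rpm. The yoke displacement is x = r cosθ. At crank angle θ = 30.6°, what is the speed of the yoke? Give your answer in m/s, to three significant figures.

ω = 42.73 rad/s (from 408 rpm).
x = r cosθ ⇒ ẋ = −rω sinθ.
|v| = rω|sinθ| = 0.0455·42.73·|sin 30.6°| = 0.98959 m/s.

0.990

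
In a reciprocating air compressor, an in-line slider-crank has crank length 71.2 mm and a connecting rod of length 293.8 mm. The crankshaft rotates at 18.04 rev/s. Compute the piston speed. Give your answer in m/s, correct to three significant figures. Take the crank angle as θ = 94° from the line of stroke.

ω = 2π·18 = 113.3 rad/s
For an in-line slider-crank, x = r cosθ + √(L² − r² sin²θ), so v = −rω sinθ·[1 + r cosθ/√(L² − r² sin²θ)].
With r = 0.0712 m, L = 0.2938 m, θ = 94°: √(L² − r² sin²θ) = 0.28509 m.
v = −0.0712·113.3·0.99756·[1 + 0.0712·-0.06976/0.28509] = -7.9105 m/s.
|v| = 7.9105 m/s.

7.91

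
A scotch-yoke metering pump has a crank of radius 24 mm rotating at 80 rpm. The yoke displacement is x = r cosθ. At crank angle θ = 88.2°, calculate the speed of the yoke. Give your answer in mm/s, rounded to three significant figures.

ω = 8.378 rad/s (from 80 rpm).
x = r cosθ ⇒ ẋ = −rω sinθ.
|v| = rω|sinθ| = 0.024·8.378·|sin 88.2°| = 0.20096 m/s = 200.96 mm/s.

201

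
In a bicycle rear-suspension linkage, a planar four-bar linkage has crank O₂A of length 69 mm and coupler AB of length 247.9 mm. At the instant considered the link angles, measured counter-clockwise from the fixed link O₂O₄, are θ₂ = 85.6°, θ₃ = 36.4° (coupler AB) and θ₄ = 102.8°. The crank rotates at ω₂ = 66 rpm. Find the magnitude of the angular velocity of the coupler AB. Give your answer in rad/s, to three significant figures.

ω₂ = 6.912 rad/s (from 66 rpm).
Differentiating the loop-closure r₂e^{iθ₂}+r₃e^{iθ₃}=r₁+r₄e^{iθ₄} gives r₂ω₂e^{iθ₂}+r₃ω₃e^{iθ₃}=r₄ω₄e^{iθ₄}.
Eliminating the other unknown: ω₃ = r₂ω₂ sin(θ₄−θ₂) / [r₃ sin(θ₃−θ₄)].
Numerator sine = +0.29571; denominator sine = -0.91636.
Result = 0.069·6.912·(+0.29571) / (0.2479·(-0.91636)) = -0.62078 rad/s; magnitude 0.62078 rad/s.

0.621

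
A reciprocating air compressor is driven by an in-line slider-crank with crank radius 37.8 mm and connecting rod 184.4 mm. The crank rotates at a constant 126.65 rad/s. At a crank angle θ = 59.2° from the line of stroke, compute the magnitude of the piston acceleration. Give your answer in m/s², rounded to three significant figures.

ω = 126.7 rad/s
x(θ) = r cosθ + √(L² − r² sin²θ); with ω constant, a = ω²·d²x/dθ².
d²x/dθ² = −r cosθ − r²(cos2θ)/√u − r⁴ sin²2θ/(4u^{3/2}),  u = L² − r² sin²θ = 0.0329491 m².
Substituting r = 0.0378 m, L = 0.1844 m, θ = 59.2°: d²x/dθ² = -0.015677 m.
a = ω²·d²x/dθ² = (126.7)²·(-0.015677) = -251.47 m/s²;  |a| = 251.47 m/s².

251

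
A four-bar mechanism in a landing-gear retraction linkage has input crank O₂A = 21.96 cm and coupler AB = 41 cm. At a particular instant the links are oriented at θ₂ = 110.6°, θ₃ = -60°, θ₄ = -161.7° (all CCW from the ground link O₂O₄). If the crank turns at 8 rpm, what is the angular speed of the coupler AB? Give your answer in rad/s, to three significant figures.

0.458

ω₂ = 0.8378 rad/s (from 8 rpm).
Differentiating the loop-closure r₂e^{iθ₂}+r₃e^{iθ₃}=r₁+r₄e^{iθ₄} gives r₂ω₂e^{iθ₂}+r₃ω₃e^{iθ₃}=r₄ω₄e^{iθ₄}.
Eliminating the other unknown: ω₃ = r₂ω₂ sin(θ₄−θ₂) / [r₃ sin(θ₃−θ₄)].
Numerator sine = +0.99919; denominator sine = +0.97922.
Result = 0.2196·0.8378·(+0.99919) / (0.41·(+0.97922)) = +0.45786 rad/s; magnitude 0.45786 rad/s.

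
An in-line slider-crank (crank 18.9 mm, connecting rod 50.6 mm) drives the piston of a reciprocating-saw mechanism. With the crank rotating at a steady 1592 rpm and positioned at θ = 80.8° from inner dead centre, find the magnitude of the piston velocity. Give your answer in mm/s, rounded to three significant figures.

ω = 2π·1592/60 = 166.7 rad/s
For an in-line slider-crank, x = r cosθ + √(L² − r² sin²θ), so v = −rω sinθ·[1 + r cosθ/√(L² − r² sin²θ)].
With r = 0.0189 m, L = 0.0506 m, θ = 80.8°: √(L² − r² sin²θ) = 0.047035 m.
v = −0.0189·166.7·0.98714·[1 + 0.0189·0.15988/0.047035] = -3.3102 m/s.
|v| = 3.3102 m/s = 3310.2 mm/s.

3310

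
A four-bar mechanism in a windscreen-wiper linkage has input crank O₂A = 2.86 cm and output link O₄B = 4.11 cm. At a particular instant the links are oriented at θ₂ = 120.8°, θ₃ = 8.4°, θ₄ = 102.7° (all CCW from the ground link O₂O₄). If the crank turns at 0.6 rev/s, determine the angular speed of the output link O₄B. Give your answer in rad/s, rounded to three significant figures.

2.43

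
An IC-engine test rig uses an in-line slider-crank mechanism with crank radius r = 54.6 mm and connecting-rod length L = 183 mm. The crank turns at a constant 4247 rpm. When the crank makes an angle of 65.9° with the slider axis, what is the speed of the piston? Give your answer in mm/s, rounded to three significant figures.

ω = 2π·4247/60 = 444.7 rad/s
For an in-line slider-crank, x = r cosθ + √(L² − r² sin²θ), so v = −rω sinθ·[1 + r cosθ/√(L² − r² sin²θ)].
With r = 0.0546 m, L = 0.183 m, θ = 65.9°: √(L² − r² sin²θ) = 0.17608 m.
v = −0.0546·444.7·0.91283·[1 + 0.0546·0.40833/0.17608] = -24.973 m/s.
|v| = 24.973 m/s = 24973 mm/s.

25000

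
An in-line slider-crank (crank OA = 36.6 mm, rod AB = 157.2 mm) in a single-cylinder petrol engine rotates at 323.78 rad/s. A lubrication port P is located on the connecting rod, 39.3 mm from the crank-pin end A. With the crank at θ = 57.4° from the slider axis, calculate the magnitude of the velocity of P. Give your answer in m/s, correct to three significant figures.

11.4

ω = 323.8 rad/s.  Crank-pin speed |V_A| = rω = 11.85 m/s, perpendicular to OA.
Rod angle: sinφ = −(r/L) sinθ ⇒ φ = -11.312°; ω_rod = −rω cosθ/√(L²−r²sin²θ) = -41.419 rad/s.
V_P = V_A + ω_rod × AP, with AP = 0.0393 m along the rod.
Components: V_Px = −rω sinθ − a·ω_rod·sinφ = -10.303 m/s;  V_Py = rω cosθ + a·ω_rod·cosφ = +4.7885 m/s.
|V_P| = √(V_Px² + V_Py²) = 11.361 m/s.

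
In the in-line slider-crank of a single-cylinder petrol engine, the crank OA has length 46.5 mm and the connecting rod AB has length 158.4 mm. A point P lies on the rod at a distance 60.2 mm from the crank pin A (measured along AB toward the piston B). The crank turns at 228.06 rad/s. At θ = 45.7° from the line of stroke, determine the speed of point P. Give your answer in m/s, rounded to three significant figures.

9.39

ω = 228.1 rad/s.  Crank-pin speed |V_A| = rω = 10.605 m/s, perpendicular to OA.
Rod angle: sinφ = −(r/L) sinθ ⇒ φ = -12.128°; ω_rod = −rω cosθ/√(L²−r²sin²θ) = -47.826 rad/s.
V_P = V_A + ω_rod × AP, with AP = 0.0602 m along the rod.
Components: V_Px = −rω sinθ − a·ω_rod·sinφ = -8.1947 m/s;  V_Py = rω cosθ + a·ω_rod·cosφ = +4.5917 m/s.
|V_P| = √(V_Px² + V_Py²) = 9.3934 m/s.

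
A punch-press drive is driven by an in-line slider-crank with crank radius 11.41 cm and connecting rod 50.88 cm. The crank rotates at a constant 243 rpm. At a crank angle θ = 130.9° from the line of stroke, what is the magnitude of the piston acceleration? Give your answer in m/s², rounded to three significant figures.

ω = 2π·243/60 = 25.45 rad/s
x(θ) = r cosθ + √(L² − r² sin²θ); with ω constant, a = ω²·d²x/dθ².
d²x/dθ² = −r cosθ − r²(cos2θ)/√u − r⁴ sin²2θ/(4u^{3/2}),  u = L² − r² sin²θ = 0.25144 m².
Substituting r = 0.1141 m, L = 0.5088 m, θ = 130.9°: d²x/dθ² = +0.07808 m.
a = ω²·d²x/dθ² = (25.45)²·(+0.07808) = +50.56 m/s²;  |a| = 50.56 m/s².

50.6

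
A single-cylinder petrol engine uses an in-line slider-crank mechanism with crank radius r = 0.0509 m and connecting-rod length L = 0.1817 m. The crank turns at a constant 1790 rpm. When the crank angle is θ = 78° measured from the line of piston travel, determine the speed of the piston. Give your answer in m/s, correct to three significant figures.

9.90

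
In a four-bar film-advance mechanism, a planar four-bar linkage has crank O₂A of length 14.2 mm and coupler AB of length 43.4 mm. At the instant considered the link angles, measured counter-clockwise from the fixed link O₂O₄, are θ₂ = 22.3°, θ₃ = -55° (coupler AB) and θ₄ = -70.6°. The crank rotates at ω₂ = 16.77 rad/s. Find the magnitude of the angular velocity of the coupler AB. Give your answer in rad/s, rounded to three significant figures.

20.4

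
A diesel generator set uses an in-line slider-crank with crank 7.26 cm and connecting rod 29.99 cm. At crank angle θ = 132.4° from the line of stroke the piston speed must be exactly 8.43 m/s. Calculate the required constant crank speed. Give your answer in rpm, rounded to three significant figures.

For an in-line slider-crank, |v_piston| = rω|sinθ|·[1 + r cosθ/√(L² − r² sin²θ)].
With r = 0.0726 m, L = 0.2999 m, θ = 132.4°: the bracketed kinematic factor |dx/dθ| = 0.044717 m.
ω = v/|dx/dθ| = 8.43/0.044717 = 188.52 rad/s.
N = 60ω/(2π) = 1800.2 rpm.

1800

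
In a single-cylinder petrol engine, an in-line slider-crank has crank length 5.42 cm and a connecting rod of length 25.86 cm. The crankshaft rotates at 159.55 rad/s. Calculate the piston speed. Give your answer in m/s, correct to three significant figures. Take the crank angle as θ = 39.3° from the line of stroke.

6.37

ω = 159.6 rad/s
For an in-line slider-crank, x = r cosθ + √(L² − r² sin²θ), so v = −rω sinθ·[1 + r cosθ/√(L² − r² sin²θ)].
With r = 0.0542 m, L = 0.2586 m, θ = 39.3°: √(L² − r² sin²θ) = 0.25631 m.
v = −0.0542·159.6·0.63338·[1 + 0.0542·0.77384/0.25631] = -6.3735 m/s.
|v| = 6.3735 m/s.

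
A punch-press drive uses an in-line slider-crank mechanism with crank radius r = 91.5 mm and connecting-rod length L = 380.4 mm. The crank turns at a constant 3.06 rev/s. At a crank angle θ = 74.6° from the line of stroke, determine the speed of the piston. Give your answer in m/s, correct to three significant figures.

ω = 2π·3.06 = 19.23 rad/s
For an in-line slider-crank, x = r cosθ + √(L² − r² sin²θ), so v = −rω sinθ·[1 + r cosθ/√(L² − r² sin²θ)].
With r = 0.0915 m, L = 0.3804 m, θ = 74.6°: √(L² − r² sin²θ) = 0.37003 m.
v = −0.0915·19.23·0.96410·[1 + 0.0915·0.26556/0.37003] = -1.8074 m/s.
|v| = 1.8074 m/s.

1.81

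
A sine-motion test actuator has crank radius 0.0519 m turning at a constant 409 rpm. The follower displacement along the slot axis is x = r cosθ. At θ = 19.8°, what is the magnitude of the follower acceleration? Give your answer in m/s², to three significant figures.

89.6

ω = 42.83 rad/s (from 409 rpm).
x = r cosθ ⇒ ẍ = −rω² cosθ (ω constant).
|a| = rω²|cosθ| = 0.0519·(42.83)²·|cos 19.8°| = 89.579 m/s².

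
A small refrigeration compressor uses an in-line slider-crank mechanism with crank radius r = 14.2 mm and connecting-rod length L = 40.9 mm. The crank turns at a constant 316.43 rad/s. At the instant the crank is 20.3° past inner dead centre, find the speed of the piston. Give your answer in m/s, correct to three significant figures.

ω = 316.4 rad/s
For an in-line slider-crank, x = r cosθ + √(L² − r² sin²θ), so v = −rω sinθ·[1 + r cosθ/√(L² − r² sin²θ)].
With r = 0.0142 m, L = 0.0409 m, θ = 20.3°: √(L² − r² sin²θ) = 0.040602 m.
v = −0.0142·316.4·0.34694·[1 + 0.0142·0.93789/0.040602] = -2.0702 m/s.
|v| = 2.0702 m/s.

2.07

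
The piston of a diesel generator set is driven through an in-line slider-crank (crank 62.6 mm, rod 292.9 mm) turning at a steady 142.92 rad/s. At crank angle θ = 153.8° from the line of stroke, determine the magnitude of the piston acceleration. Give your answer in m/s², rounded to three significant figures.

978

ω = 142.9 rad/s
x(θ) = r cosθ + √(L² − r² sin²θ); with ω constant, a = ω²·d²x/dθ².
d²x/dθ² = −r cosθ − r²(cos2θ)/√u − r⁴ sin²2θ/(4u^{3/2}),  u = L² − r² sin²θ = 0.0850265 m².
Substituting r = 0.0626 m, L = 0.2929 m, θ = 153.8°: d²x/dθ² = +0.047871 m.
a = ω²·d²x/dθ² = (142.9)²·(+0.047871) = +977.83 m/s²;  |a| = 977.83 m/s².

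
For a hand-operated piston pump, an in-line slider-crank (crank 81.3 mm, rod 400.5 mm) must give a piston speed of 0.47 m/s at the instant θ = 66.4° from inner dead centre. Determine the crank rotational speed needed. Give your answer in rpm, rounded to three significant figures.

For an in-line slider-crank, |v_piston| = rω|sinθ|·[1 + r cosθ/√(L² − r² sin²θ)].
With r = 0.0813 m, L = 0.4005 m, θ = 66.4°: the bracketed kinematic factor |dx/dθ| = 0.080662 m.
ω = v/|dx/dθ| = 0.47/0.080662 = 5.8268 rad/s.
N = 60ω/(2π) = 55.641 rpm.

55.6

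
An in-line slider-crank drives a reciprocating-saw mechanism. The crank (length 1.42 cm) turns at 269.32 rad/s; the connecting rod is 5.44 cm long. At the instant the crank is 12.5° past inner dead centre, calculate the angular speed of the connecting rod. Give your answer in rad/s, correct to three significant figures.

68.7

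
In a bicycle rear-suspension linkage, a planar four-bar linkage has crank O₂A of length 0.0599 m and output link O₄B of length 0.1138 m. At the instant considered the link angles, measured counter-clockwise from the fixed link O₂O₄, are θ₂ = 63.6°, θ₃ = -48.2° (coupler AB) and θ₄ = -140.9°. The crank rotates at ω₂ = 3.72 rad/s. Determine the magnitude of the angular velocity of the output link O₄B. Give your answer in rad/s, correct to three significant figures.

1.82

ω₂ = 3.72 rad/s
Differentiating the loop-closure r₂e^{iθ₂}+r₃e^{iθ₃}=r₁+r₄e^{iθ₄} gives r₂ω₂e^{iθ₂}+r₃ω₃e^{iθ₃}=r₄ω₄e^{iθ₄}.
Eliminating the other unknown: ω₄ = r₂ω₂ sin(θ₂−θ₃) / [r₄ sin(θ₄−θ₃)].
Numerator sine = +0.92849; denominator sine = -0.99889.
Result = 0.0599·3.72·(+0.92849) / (0.1138·(-0.99889)) = -1.8201 rad/s; magnitude 1.8201 rad/s.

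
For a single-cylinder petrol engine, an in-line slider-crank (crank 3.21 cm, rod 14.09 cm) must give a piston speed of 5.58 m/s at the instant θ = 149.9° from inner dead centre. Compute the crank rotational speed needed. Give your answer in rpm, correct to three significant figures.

For an in-line slider-crank, |v_piston| = rω|sinθ|·[1 + r cosθ/√(L² − r² sin²θ)].
With r = 0.0321 m, L = 0.1409 m, θ = 149.9°: the bracketed kinematic factor |dx/dθ| = 0.012905 m.
ω = v/|dx/dθ| = 5.58/0.012905 = 432.4 rad/s.
N = 60ω/(2π) = 4129.2 rpm.

4130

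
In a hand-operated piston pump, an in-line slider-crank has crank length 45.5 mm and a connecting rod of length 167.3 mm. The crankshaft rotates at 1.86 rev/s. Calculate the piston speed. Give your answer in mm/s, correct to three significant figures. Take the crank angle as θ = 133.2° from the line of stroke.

314

ω = 2π·1.86 = 11.69 rad/s
For an in-line slider-crank, x = r cosθ + √(L² − r² sin²θ), so v = −rω sinθ·[1 + r cosθ/√(L² − r² sin²θ)].
With r = 0.0455 m, L = 0.1673 m, θ = 133.2°: √(L² − r² sin²θ) = 0.16398 m.
v = −0.0455·11.69·0.72897·[1 + 0.0455·-0.68455/0.16398] = -0.314 m/s.
|v| = 0.314 m/s = 314 mm/s.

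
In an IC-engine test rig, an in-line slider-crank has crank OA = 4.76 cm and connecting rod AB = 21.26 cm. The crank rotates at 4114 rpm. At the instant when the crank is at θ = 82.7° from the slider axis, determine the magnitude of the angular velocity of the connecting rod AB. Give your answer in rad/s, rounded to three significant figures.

ω = 430.8 rad/s (converted from 4114 rpm).
The rod makes angle φ with the slider axis where L sinφ = r sinθ; differentiating, L cosφ·φ̇ = r ω cosθ.
L cosφ = √(L² − r² sin²θ) = 0.20729 m.
|ω_rod| = r ω |cosθ| / √(L² − r² sin²θ) = 0.0476·430.8·0.12706/0.20729 = 12.57 rad/s.

12.6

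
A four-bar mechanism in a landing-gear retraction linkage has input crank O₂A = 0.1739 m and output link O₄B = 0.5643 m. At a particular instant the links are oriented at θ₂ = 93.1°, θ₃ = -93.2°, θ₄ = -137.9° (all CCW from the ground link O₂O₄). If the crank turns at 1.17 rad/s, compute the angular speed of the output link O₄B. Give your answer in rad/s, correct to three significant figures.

ω₂ = 1.17 rad/s
Differentiating the loop-closure r₂e^{iθ₂}+r₃e^{iθ₃}=r₁+r₄e^{iθ₄} gives r₂ω₂e^{iθ₂}+r₃ω₃e^{iθ₃}=r₄ω₄e^{iθ₄}.
Eliminating the other unknown: ω₄ = r₂ω₂ sin(θ₂−θ₃) / [r₄ sin(θ₄−θ₃)].
Numerator sine = -0.10973; denominator sine = -0.70339.
Result = 0.1739·1.17·(-0.10973) / (0.5643·(-0.70339)) = +0.05625 rad/s; magnitude 0.05625 rad/s.

0.0562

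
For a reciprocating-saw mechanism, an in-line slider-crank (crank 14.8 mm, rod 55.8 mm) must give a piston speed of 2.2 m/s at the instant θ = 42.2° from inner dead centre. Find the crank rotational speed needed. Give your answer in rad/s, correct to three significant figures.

For an in-line slider-crank, |v_piston| = rω|sinθ|·[1 + r cosθ/√(L² − r² sin²θ)].
With r = 0.0148 m, L = 0.0558 m, θ = 42.2°: the bracketed kinematic factor |dx/dθ| = 0.011927 m.
ω = v/|dx/dθ| = 2.2/0.011927 = 184.46 rad/s.

184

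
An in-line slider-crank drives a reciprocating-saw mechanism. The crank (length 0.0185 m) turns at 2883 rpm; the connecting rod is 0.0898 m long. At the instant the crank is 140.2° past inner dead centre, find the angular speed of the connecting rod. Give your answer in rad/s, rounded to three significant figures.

ω = 301.9 rad/s (converted from 2883 rpm).
The rod makes angle φ with the slider axis where L sinφ = r sinθ; differentiating, L cosφ·φ̇ = r ω cosθ.
L cosφ = √(L² − r² sin²θ) = 0.089016 m.
|ω_rod| = r ω |cosθ| / √(L² − r² sin²θ) = 0.0185·301.9·0.76828/0.089016 = 48.206 rad/s.

48.2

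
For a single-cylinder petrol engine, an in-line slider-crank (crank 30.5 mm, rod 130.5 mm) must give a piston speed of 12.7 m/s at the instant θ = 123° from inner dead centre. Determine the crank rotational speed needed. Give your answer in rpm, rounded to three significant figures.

5450

For an in-line slider-crank, |v_piston| = rω|sinθ|·[1 + r cosθ/√(L² − r² sin²θ)].
With r = 0.0305 m, L = 0.1305 m, θ = 123°: the bracketed kinematic factor |dx/dθ| = 0.022259 m.
ω = v/|dx/dθ| = 12.7/0.022259 = 570.56 rad/s.
N = 60ω/(2π) = 5448.4 rpm.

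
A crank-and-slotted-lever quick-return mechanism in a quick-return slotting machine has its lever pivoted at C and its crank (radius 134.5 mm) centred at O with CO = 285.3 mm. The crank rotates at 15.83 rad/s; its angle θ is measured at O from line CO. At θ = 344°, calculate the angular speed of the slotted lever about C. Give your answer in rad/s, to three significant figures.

ω = 15.83 rad/s
Crank pin A relative to C: A = (d + r cosθ, r sinθ); lever angle φ = atan2(r sinθ, d + r cosθ).
Differentiating tanφ: φ̇ = rω(d cosθ + r)/(d² + r² + 2dr cosθ).
d² + r² + 2dr cosθ = |CA|² = 0.173259 m²;  d cosθ + r = +0.40875 m.
|ω_lever| = |0.1345·15.83·+0.40875| / 0.173259 = 5.023 rad/s.

5.02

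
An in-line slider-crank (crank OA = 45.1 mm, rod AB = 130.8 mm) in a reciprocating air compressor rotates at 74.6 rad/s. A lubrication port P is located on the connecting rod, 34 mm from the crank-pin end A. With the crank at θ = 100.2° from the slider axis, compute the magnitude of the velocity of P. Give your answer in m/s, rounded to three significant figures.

ω = 74.6 rad/s.  Crank-pin speed |V_A| = rω = 3.3645 m/s, perpendicular to OA.
Rod angle: sinφ = −(r/L) sinθ ⇒ φ = -19.837°; ω_rod = −rω cosθ/√(L²−r²sin²θ) = +4.8424 rad/s.
V_P = V_A + ω_rod × AP, with AP = 0.034 m along the rod.
Components: V_Px = −rω sinθ − a·ω_rod·sinφ = -3.2554 m/s;  V_Py = rω cosθ + a·ω_rod·cosφ = -0.44092 m/s.
|V_P| = √(V_Px² + V_Py²) = 3.2851 m/s.

3.29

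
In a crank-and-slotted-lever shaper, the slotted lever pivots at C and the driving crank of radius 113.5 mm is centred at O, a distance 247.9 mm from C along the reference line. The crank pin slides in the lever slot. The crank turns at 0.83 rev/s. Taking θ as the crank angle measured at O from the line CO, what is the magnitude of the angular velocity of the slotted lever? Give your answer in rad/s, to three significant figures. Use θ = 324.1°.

ω = 5.215 rad/s (from 0.83 rev/s).
Crank pin A relative to C: A = (d + r cosθ, r sinθ); lever angle φ = atan2(r sinθ, d + r cosθ).
Differentiating tanφ: φ̇ = rω(d cosθ + r)/(d² + r² + 2dr cosθ).
d² + r² + 2dr cosθ = |CA|² = 0.11992 m²;  d cosθ + r = +0.31431 m.
|ω_lever| = |0.1135·5.215·+0.31431| / 0.11992 = 1.5514 rad/s.

1.55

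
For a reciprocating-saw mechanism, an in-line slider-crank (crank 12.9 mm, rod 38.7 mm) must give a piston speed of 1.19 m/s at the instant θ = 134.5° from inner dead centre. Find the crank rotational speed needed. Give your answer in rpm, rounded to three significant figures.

For an in-line slider-crank, |v_piston| = rω|sinθ|·[1 + r cosθ/√(L² − r² sin²θ)].
With r = 0.0129 m, L = 0.0387 m, θ = 134.5°: the bracketed kinematic factor |dx/dθ| = 0.0069878 m.
ω = v/|dx/dθ| = 1.19/0.0069878 = 170.3 rad/s.
N = 60ω/(2π) = 1626.2 rpm.

1630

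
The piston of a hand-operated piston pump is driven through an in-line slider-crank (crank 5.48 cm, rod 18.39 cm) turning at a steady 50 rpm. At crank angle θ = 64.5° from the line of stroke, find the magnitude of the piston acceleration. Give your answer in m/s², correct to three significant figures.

ω = 2π·50/60 = 5.236 rad/s
x(θ) = r cosθ + √(L² − r² sin²θ); with ω constant, a = ω²·d²x/dθ².
d²x/dθ² = −r cosθ − r²(cos2θ)/√u − r⁴ sin²2θ/(4u^{3/2}),  u = L² − r² sin²θ = 0.0313728 m².
Substituting r = 0.0548 m, L = 0.1839 m, θ = 64.5°: d²x/dθ² = -0.013167 m.
a = ω²·d²x/dθ² = (5.236)²·(-0.013167) = -0.36099 m/s²;  |a| = 0.36099 m/s².

0.361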